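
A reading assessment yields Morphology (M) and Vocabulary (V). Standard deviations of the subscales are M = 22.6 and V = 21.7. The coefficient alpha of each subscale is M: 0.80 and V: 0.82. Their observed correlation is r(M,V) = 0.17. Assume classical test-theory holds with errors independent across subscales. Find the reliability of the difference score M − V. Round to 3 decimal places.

Var(M−V) = 22.6² + 21.7² − 2·22.6·21.7·0.17 = 981.65 − 166.743 = 814.907.
Under uncorrelated errors the observed covariances equal the true-score covariances, so only the own-variance terms attenuate.
True-score variance = [22.6²·0.80 + 21.7²·0.82] − 166.743 = 794.738 − 166.743 = 627.995.
Reliability = 627.995 / 814.907 = 0.771.

0.771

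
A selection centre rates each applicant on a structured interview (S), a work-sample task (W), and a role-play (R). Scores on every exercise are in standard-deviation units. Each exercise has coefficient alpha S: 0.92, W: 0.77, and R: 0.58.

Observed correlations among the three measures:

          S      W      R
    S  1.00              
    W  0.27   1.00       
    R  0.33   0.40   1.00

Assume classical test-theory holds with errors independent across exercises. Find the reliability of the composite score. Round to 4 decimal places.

Var(S+W+R) = 3 + 2·[0.27 + 0.33 + 0.40] = 3 + 2 = 5.
With uncorrelated errors the cross-covariances are all true-score covariance, so they carry over unchanged; only the diagonal terms shrink to ρᵢσᵢ².
True-score variance = [0.92 + 0.77 + 0.58] + 2 = 2.27 + 2 = 4.27.
Reliability = 4.27 / 5 = 0.8540.

0.8540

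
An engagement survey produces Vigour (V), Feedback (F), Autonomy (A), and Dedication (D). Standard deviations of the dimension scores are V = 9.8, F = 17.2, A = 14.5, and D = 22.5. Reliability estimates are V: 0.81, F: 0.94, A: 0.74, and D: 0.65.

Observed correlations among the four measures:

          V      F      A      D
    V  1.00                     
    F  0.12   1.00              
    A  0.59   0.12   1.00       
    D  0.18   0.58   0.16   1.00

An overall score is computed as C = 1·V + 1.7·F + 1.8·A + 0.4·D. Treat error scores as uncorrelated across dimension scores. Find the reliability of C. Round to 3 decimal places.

0.897

Var(C) = 9.8² + 1.7²·17.2² + 1.8²·14.5² + 0.4²·22.5² + 2·[1.7·9.8·17.2·0.12 + 1.8·9.8·14.5·0.59 + 0.4·9.8·22.5·0.18 + 3.06·17.2·14.5·0.12 + 0.68·17.2·22.5·0.58 + 0.72·14.5·22.5·0.16] = 1713.23 + 965.938 = 2679.17.
Because errors are independent across components, Cov(Tᵢ,Tⱼ) = Cov(Xᵢ,Xⱼ); the off-diagonal part of the true-score variance is the same as above.
True-score variance = [9.8²·0.81 + 1.7²·17.2²·0.94 + 1.8²·14.5²·0.74 + 0.4²·22.5²·0.65] + 965.938 = 1438.22 + 965.938 = 2404.15.
Reliability = 2404.15 / 2679.17 = 0.897.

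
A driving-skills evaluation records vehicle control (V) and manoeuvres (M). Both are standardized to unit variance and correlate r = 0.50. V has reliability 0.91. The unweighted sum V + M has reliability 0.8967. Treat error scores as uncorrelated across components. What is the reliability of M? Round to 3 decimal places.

Var(V+M) = 2 + 2·0.50 = 3.000.
True-score variance = ρ_V + ρ_M + 2·0.50, so 0.8967 = (0.91 + ρ_M + 1.00) / 3.000.
ρ_M = 0.8967·3.000 − 0.91 − 1.00 = 0.780.

0.780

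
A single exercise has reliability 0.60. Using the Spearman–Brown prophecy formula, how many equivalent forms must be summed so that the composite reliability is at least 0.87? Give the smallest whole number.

k ≥ ρ*(1−ρ₁)/(ρ₁(1−ρ*)) = 0.87·0.40 / (0.60·0.13) = 4.462.
Smallest integer k = 5.

5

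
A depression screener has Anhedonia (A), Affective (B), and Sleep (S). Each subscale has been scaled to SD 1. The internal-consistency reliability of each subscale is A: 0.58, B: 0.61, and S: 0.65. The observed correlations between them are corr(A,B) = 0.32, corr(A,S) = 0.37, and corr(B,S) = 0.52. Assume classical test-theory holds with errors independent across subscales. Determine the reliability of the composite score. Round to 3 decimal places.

Var(A+B+S) = 3 + 2·[0.32 + 0.37 + 0.52] = 3 + 2.42 = 5.42.
Under uncorrelated errors the observed covariances equal the true-score covariances, so only the own-variance terms attenuate.
True-score variance = [0.58 + 0.61 + 0.65] + 2.42 = 1.84 + 2.42 = 4.26.
Reliability = 4.26 / 5.42 = 0.786.

0.786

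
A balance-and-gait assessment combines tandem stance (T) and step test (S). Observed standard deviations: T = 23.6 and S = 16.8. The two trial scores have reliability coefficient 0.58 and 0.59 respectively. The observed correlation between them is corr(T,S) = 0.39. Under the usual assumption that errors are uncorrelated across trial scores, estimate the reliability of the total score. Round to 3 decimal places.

Var(T+S) = 23.6² + 16.8² + 2·[23.6·16.8·0.39] = 839.2 + 309.254 = 1148.45.
Because errors are independent across components, Cov(Tᵢ,Tⱼ) = Cov(Xᵢ,Xⱼ); the off-diagonal part of the true-score variance is the same as above.
True-score variance = [23.6²·0.58 + 16.8²·0.59] + 309.254 = 489.558 + 309.254 = 798.813.
Reliability = 798.813 / 1148.45 = 0.696.

0.696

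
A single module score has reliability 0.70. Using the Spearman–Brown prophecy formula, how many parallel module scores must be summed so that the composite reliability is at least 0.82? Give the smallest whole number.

2

k ≥ ρ*(1−ρ₁)/(ρ₁(1−ρ*)) = 0.82·0.30 / (0.70·0.18) = 1.952.
Smallest integer k = 2.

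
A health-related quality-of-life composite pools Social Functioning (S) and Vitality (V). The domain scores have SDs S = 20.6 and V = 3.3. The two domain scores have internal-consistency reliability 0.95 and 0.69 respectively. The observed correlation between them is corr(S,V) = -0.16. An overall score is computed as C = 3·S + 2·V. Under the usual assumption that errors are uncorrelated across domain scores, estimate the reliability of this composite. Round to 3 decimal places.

Var(C) = 3²·20.6² + 2²·3.3² + 2·[6·20.6·3.3·(-0.16)] = 3862.8 − 130.522 = 3732.28.
Because errors are independent across components, Cov(Tᵢ,Tⱼ) = Cov(Xᵢ,Xⱼ); the off-diagonal part of the true-score variance is the same as above.
True-score variance = [3²·20.6²·0.95 + 2²·3.3²·0.69] − 130.522 = 3658.33 − 130.522 = 3527.81.
Reliability = 3527.81 / 3732.28 = 0.945.

0.945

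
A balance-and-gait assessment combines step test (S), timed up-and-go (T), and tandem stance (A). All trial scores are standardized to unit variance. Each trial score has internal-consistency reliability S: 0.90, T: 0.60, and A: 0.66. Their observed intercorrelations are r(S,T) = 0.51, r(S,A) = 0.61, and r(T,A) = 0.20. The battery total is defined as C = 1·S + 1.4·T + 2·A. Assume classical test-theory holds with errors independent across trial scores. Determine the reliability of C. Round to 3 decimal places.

0.812

Var(C) = 1 + 1.4² + 2² + 2·[1.4·0.51 + 2·0.61 + 2.8·0.20] = 6.96 + 4.988 = 11.948.
Under uncorrelated errors the observed covariances equal the true-score covariances, so only the own-variance terms attenuate.
True-score variance = [0.90 + 1.4²·0.60 + 2²·0.66] + 4.988 = 4.716 + 4.988 = 9.704.
Reliability = 9.704 / 11.948 = 0.812.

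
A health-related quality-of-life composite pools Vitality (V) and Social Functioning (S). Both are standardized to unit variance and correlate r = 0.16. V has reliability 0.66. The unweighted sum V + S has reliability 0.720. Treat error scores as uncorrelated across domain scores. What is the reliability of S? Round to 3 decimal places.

0.690

Var(V+S) = 2 + 2·0.16 = 2.320.
True-score variance = ρ_V + ρ_S + 2·0.16, so 0.720 = (0.66 + ρ_S + 0.32) / 2.320.
ρ_S = 0.720·2.320 − 0.66 − 0.32 = 0.690.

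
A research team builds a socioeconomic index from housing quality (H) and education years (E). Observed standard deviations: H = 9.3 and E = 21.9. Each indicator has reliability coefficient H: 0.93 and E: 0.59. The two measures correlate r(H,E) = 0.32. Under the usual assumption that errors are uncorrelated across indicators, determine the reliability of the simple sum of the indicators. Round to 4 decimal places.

0.7090

Var(H+E) = 9.3² + 21.9² + 2·[9.3·21.9·0.32] = 566.1 + 130.349 = 696.449.
With uncorrelated errors the cross-covariances are all true-score covariance, so they carry over unchanged; only the diagonal terms shrink to ρᵢσᵢ².
True-score variance = [9.3²·0.93 + 21.9²·0.59] + 130.349 = 363.406 + 130.349 = 493.754.
Reliability = 493.754 / 696.449 = 0.7090.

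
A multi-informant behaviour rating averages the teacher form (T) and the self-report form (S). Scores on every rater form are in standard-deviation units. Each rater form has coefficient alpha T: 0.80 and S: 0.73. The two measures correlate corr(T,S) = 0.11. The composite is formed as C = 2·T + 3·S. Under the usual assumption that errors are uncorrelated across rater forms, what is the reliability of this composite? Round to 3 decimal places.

Var(C) = 2² + 3² + 2·[6·0.11] = 13 + 1.32 = 14.32.
With uncorrelated errors the cross-covariances are all true-score covariance, so they carry over unchanged; only the diagonal terms shrink to ρᵢσᵢ².
True-score variance = [2²·0.80 + 3²·0.73] + 1.32 = 9.77 + 1.32 = 11.09.
Reliability = 11.09 / 14.32 = 0.774.

0.774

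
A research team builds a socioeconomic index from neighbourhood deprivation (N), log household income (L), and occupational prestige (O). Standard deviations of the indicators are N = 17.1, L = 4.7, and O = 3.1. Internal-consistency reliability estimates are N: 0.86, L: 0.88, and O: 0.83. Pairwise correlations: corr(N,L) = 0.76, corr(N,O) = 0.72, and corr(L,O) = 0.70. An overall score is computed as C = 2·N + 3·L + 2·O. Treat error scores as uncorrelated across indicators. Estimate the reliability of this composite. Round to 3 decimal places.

Var(C) = 2²·17.1² + 3²·4.7² + 2²·3.1² + 2·[6·17.1·4.7·0.76 + 4·17.1·3.1·0.72 + 6·4.7·3.1·0.70] = 1406.89 + 1160.7 = 2567.59.
Under uncorrelated errors the observed covariances equal the true-score covariances, so only the own-variance terms attenuate.
True-score variance = [2²·17.1²·0.86 + 3²·4.7²·0.88 + 2²·3.1²·0.83] + 1160.7 = 1212.75 + 1160.7 = 2373.45.
Reliability = 2373.45 / 2567.59 = 0.924.

0.924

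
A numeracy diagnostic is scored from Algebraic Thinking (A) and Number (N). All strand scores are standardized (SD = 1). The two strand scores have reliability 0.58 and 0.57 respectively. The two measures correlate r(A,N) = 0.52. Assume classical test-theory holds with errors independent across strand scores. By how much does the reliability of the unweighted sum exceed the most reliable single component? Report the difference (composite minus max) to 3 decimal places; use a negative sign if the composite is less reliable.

Var(sum) = 2 + 1.04 = 3.04; true-score variance = 1.15 + 1.04 = 2.19; composite reliability = 0.7204.
Max component reliability = 0.5800.
Difference = 0.7204 − 0.5800 = 0.140.

0.140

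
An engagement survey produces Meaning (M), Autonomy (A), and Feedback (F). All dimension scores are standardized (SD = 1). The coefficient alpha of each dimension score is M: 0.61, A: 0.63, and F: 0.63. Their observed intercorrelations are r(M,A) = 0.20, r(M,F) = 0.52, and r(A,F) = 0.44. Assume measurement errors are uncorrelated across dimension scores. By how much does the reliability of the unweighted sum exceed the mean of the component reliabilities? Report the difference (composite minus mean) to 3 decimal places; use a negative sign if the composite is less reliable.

Var(sum) = 3 + 2.32 = 5.32; true-score variance = 1.87 + 2.32 = 4.19; composite reliability = 0.7876.
Mean component reliability = 0.6233.
Difference = 0.7876 − 0.6233 = 0.164.

0.164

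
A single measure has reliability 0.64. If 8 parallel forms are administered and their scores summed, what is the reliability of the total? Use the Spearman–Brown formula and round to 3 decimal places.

0.934

ρ_k = kρ / (1 + (k−1)ρ) = 8·0.64 / (1 + 7·0.64) = 5.120 / 5.480 = 0.934.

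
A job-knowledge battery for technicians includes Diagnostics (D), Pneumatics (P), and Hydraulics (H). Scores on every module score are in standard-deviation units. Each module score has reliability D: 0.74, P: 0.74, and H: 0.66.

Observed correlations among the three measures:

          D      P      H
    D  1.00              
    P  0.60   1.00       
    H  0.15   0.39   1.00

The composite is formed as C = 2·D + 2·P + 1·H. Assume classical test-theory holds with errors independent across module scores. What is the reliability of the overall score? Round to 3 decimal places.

Var(C) = 2² + 2² + 1 + 2·[4·0.60 + 2·0.15 + 2·0.39] = 9 + 6.96 = 15.96.
With uncorrelated errors the cross-covariances are all true-score covariance, so they carry over unchanged; only the diagonal terms shrink to ρᵢσᵢ².
True-score variance = [2²·0.74 + 2²·0.74 + 0.66] + 6.96 = 6.58 + 6.96 = 13.54.
Reliability = 13.54 / 15.96 = 0.848.

0.848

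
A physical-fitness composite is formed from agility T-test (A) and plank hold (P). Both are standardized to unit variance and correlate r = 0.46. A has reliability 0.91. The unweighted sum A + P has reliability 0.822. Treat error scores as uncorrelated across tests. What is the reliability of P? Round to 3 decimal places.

0.570

Var(A+P) = 2 + 2·0.46 = 2.920.
True-score variance = ρ_A + ρ_P + 2·0.46, so 0.822 = (0.91 + ρ_P + 0.92) / 2.920.
ρ_P = 0.822·2.920 − 0.91 − 0.92 = 0.570.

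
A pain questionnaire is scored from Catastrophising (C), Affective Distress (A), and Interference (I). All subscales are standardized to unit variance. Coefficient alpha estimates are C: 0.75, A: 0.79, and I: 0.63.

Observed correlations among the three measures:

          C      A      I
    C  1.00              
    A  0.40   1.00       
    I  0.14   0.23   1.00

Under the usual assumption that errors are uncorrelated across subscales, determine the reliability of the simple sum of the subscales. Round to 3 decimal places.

0.817

Var(C+A+I) = 3 + 2·[0.40 + 0.14 + 0.23] = 3 + 1.54 = 4.54.
Because errors are independent across components, Cov(Tᵢ,Tⱼ) = Cov(Xᵢ,Xⱼ); the off-diagonal part of the true-score variance is the same as above.
True-score variance = [0.75 + 0.79 + 0.63] + 1.54 = 2.17 + 1.54 = 3.71.
Reliability = 3.71 / 4.54 = 0.817.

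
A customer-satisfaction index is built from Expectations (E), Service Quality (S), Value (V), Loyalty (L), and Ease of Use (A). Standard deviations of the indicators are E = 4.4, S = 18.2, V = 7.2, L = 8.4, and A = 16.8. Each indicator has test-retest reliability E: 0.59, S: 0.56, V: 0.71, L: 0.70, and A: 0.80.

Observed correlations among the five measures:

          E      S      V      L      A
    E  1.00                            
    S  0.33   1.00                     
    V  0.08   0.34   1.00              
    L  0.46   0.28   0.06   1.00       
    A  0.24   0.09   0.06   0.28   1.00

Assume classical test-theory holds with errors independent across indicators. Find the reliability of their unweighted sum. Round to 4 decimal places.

0.7970

Var(E+S+V+L+A) = 4.4² + 18.2² + 7.2² + 8.4² + 16.8² + 2·[4.4·18.2·0.33 + 4.4·7.2·0.08 + 4.4·8.4·0.46 + 4.4·16.8·0.24 + 18.2·7.2·0.34 + 18.2·8.4·0.28 + 18.2·16.8·0.09 + 7.2·8.4·0.06 + 7.2·16.8·0.06 + 8.4·16.8·0.28] = 755.24 + 457.963 = 1213.2.
With uncorrelated errors the cross-covariances are all true-score covariance, so they carry over unchanged; only the diagonal terms shrink to ρᵢσᵢ².
True-score variance = [4.4²·0.59 + 18.2²·0.56 + 7.2²·0.71 + 8.4²·0.70 + 16.8²·0.80] + 457.963 = 508.907 + 457.963 = 966.87.
Reliability = 966.87 / 1213.2 = 0.7970.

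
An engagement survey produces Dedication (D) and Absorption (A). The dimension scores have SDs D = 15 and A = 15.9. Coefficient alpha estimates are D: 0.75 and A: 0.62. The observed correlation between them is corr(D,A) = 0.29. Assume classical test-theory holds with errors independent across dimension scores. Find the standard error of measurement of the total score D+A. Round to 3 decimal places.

Var(total) = 477.81 + 138.33 = 616.14.
True-score variance = 325.492 + 138.33 = 463.822, so reliability = 0.7528.
Error variance = 616.14 − 463.822 = 152.318; SEM = √152.318 = 12.342.

12.342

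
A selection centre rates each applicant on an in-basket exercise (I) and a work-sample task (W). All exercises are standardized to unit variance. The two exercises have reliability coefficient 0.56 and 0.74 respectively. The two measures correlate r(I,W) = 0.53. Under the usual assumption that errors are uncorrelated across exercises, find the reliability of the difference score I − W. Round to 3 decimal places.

0.255

Var(I−W) = 1 + 1 − 2·0.53 = 2 − 1.06 = 0.94.
With uncorrelated errors the cross-covariances are all true-score covariance, so they carry over unchanged; only the diagonal terms shrink to ρᵢσᵢ².
True-score variance = [0.56 + 0.74] − 1.06 = 1.3 − 1.06 = 0.24.
Reliability = 0.24 / 0.94 = 0.255.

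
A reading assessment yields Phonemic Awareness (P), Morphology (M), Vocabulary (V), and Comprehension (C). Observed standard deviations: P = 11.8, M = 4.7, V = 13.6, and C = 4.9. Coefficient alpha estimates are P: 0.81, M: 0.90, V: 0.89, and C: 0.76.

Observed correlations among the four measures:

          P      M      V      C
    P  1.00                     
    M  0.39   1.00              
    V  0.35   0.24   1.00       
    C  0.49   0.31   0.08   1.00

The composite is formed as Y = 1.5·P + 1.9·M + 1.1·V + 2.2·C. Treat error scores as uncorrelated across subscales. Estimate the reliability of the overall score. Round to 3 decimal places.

0.913

Var(Y) = 1.5²·11.8² + 1.9²·4.7² + 1.1²·13.6² + 2.2²·4.9² + 2·[2.85·11.8·4.7·0.39 + 1.65·11.8·13.6·0.35 + 3.3·11.8·4.9·0.49 + 2.09·4.7·13.6·0.24 + 4.18·4.7·4.9·0.31 + 2.42·13.6·4.9·0.08] = 733.045 + 645.244 = 1378.29.
Because errors are independent across components, Cov(Tᵢ,Tⱼ) = Cov(Xᵢ,Xⱼ); the off-diagonal part of the true-score variance is the same as above.
True-score variance = [1.5²·11.8²·0.81 + 1.9²·4.7²·0.90 + 1.1²·13.6²·0.89 + 2.2²·4.9²·0.76] + 645.244 = 613.037 + 645.244 = 1258.28.
Reliability = 1258.28 / 1378.29 = 0.913.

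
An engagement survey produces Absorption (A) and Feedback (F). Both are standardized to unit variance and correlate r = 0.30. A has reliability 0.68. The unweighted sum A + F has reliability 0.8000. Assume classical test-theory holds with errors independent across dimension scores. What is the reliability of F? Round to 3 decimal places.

Var(A+F) = 2 + 2·0.30 = 2.600.
True-score variance = ρ_A + ρ_F + 2·0.30, so 0.8000 = (0.68 + ρ_F + 0.60) / 2.600.
ρ_F = 0.8000·2.600 − 0.68 − 0.60 = 0.800.

0.800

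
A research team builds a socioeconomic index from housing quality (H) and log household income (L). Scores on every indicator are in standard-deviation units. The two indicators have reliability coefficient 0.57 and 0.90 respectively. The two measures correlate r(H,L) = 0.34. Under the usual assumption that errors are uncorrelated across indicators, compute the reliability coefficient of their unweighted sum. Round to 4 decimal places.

Var(H+L) = 2 + 2·[0.34] = 2 + 0.68 = 2.68.
Under uncorrelated errors the observed covariances equal the true-score covariances, so only the own-variance terms attenuate.
True-score variance = [0.57 + 0.90] + 0.68 = 1.47 + 0.68 = 2.15.
Reliability = 2.15 / 2.68 = 0.8022.

0.8022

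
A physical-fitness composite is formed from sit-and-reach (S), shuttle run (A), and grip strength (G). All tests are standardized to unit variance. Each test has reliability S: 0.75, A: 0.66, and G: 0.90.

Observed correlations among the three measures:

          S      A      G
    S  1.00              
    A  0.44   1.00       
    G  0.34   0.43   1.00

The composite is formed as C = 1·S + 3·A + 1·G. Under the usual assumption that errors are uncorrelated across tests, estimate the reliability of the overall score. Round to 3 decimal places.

Var(C) = 1 + 3² + 1 + 2·[3·0.44 + 0.34 + 3·0.43] = 11 + 5.9 = 16.9.
Under uncorrelated errors the observed covariances equal the true-score covariances, so only the own-variance terms attenuate.
True-score variance = [0.75 + 3²·0.66 + 0.90] + 5.9 = 7.59 + 5.9 = 13.49.
Reliability = 13.49 / 16.9 = 0.798.

0.798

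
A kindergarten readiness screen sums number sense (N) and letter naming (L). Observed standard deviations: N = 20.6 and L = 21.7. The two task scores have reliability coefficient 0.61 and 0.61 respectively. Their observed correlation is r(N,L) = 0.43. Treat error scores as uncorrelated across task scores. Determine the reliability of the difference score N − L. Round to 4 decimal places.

0.3165

Var(N−L) = 20.6² + 21.7² − 2·20.6·21.7·0.43 = 895.25 − 384.437 = 510.813.
Because errors are independent across components, Cov(Tᵢ,Tⱼ) = Cov(Xᵢ,Xⱼ); the off-diagonal part of the true-score variance is the same as above.
True-score variance = [20.6²·0.61 + 21.7²·0.61] − 384.437 = 546.102 − 384.437 = 161.665.
Reliability = 161.665 / 510.813 = 0.3165.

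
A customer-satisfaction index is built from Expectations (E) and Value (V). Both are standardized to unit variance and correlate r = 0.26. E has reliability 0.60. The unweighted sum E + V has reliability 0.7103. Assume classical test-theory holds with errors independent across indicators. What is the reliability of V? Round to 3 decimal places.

0.670

Var(E+V) = 2 + 2·0.26 = 2.520.
True-score variance = ρ_E + ρ_V + 2·0.26, so 0.7103 = (0.60 + ρ_V + 0.52) / 2.520.
ρ_V = 0.7103·2.520 − 0.60 − 0.52 = 0.670.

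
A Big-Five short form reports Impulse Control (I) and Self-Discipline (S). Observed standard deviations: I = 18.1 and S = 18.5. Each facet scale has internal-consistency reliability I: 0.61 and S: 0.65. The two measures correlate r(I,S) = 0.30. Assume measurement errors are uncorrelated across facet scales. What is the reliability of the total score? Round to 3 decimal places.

0.716

Var(I+S) = 18.1² + 18.5² + 2·[18.1·18.5·0.30] = 669.86 + 200.91 = 870.77.
Because errors are independent across components, Cov(Tᵢ,Tⱼ) = Cov(Xᵢ,Xⱼ); the off-diagonal part of the true-score variance is the same as above.
True-score variance = [18.1²·0.61 + 18.5²·0.65] + 200.91 = 422.305 + 200.91 = 623.215.
Reliability = 623.215 / 870.77 = 0.716.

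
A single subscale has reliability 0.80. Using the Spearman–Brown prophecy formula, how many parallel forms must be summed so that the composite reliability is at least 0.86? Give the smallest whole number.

2

k ≥ ρ*(1−ρ₁)/(ρ₁(1−ρ*)) = 0.86·0.20 / (0.80·0.14) = 1.536.
Smallest integer k = 2.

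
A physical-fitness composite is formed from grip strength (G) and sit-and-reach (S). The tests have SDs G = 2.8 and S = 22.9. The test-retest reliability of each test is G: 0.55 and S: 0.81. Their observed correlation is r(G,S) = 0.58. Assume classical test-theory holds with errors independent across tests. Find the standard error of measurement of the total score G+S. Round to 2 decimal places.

10.16

Var(total) = 532.25 + 74.3792 = 606.629.
True-score variance = 429.084 + 74.3792 = 503.463, so reliability = 0.8299.
Error variance = 606.629 − 503.463 = 103.166; SEM = √103.166 = 10.16.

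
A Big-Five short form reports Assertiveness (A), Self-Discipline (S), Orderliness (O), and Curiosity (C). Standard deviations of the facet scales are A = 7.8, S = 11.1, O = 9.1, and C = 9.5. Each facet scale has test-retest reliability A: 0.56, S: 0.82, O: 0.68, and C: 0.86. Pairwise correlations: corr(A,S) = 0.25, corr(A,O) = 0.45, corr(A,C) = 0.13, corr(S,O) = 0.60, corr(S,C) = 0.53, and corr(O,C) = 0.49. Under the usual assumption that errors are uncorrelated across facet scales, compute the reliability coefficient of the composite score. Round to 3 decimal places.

Var(A+S+O+C) = 7.8² + 11.1² + 9.1² + 9.5² + 2·[7.8·11.1·0.25 + 7.8·9.1·0.45 + 7.8·9.5·0.13 + 11.1·9.1·0.60 + 11.1·9.5·0.53 + 9.1·9.5·0.49] = 357.11 + 444.148 = 801.258.
Under uncorrelated errors the observed covariances equal the true-score covariances, so only the own-variance terms attenuate.
True-score variance = [7.8²·0.56 + 11.1²·0.82 + 9.1²·0.68 + 9.5²·0.86] + 444.148 = 269.028 + 444.148 = 713.176.
Reliability = 713.176 / 801.258 = 0.890.

0.890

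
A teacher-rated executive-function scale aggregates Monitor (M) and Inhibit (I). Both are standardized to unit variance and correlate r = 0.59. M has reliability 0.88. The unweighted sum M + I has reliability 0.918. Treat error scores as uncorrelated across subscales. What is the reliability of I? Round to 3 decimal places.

0.859

Var(M+I) = 2 + 2·0.59 = 3.180.
True-score variance = ρ_M + ρ_I + 2·0.59, so 0.918 = (0.88 + ρ_I + 1.18) / 3.180.
ρ_I = 0.918·3.180 − 0.88 − 1.18 = 0.859.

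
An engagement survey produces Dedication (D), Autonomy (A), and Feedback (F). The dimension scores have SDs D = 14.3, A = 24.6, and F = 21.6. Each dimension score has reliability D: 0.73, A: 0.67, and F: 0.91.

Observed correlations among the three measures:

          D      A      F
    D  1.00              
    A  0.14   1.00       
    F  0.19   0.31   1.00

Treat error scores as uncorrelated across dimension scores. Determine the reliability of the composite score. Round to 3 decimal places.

0.837

Var(D+A+F) = 14.3² + 24.6² + 21.6² + 2·[14.3·24.6·0.14 + 14.3·21.6·0.19 + 24.6·21.6·0.31] = 1276.21 + 545.316 = 1821.53.
Because errors are independent across components, Cov(Tᵢ,Tⱼ) = Cov(Xᵢ,Xⱼ); the off-diagonal part of the true-score variance is the same as above.
True-score variance = [14.3²·0.73 + 24.6²·0.67 + 21.6²·0.91] + 545.316 = 979.305 + 545.316 = 1524.62.
Reliability = 1524.62 / 1821.53 = 0.837.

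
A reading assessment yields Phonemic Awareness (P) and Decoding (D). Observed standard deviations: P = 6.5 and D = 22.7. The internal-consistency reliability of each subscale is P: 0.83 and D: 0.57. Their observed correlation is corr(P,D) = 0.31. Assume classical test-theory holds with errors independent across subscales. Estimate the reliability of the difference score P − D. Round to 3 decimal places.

Var(P−D) = 6.5² + 22.7² − 2·6.5·22.7·0.31 = 557.54 − 91.481 = 466.059.
Because errors are independent across components, Cov(Tᵢ,Tⱼ) = Cov(Xᵢ,Xⱼ); the off-diagonal part of the true-score variance is the same as above.
True-score variance = [6.5²·0.83 + 22.7²·0.57] − 91.481 = 328.783 − 91.481 = 237.302.
Reliability = 237.302 / 466.059 = 0.509.

0.509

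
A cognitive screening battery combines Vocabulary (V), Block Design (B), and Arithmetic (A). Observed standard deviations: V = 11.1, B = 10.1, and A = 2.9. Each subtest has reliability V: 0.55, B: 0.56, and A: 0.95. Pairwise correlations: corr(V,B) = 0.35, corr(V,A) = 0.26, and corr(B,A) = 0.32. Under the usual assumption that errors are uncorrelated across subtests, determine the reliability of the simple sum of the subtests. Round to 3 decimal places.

Var(V+B+A) = 11.1² + 10.1² + 2.9² + 2·[11.1·10.1·0.35 + 11.1·2.9·0.26 + 10.1·2.9·0.32] = 233.63 + 113.961 = 347.591.
Because errors are independent across components, Cov(Tᵢ,Tⱼ) = Cov(Xᵢ,Xⱼ); the off-diagonal part of the true-score variance is the same as above.
True-score variance = [11.1²·0.55 + 10.1²·0.56 + 2.9²·0.95] + 113.961 = 132.881 + 113.961 = 246.842.
Reliability = 246.842 / 347.591 = 0.710.

0.710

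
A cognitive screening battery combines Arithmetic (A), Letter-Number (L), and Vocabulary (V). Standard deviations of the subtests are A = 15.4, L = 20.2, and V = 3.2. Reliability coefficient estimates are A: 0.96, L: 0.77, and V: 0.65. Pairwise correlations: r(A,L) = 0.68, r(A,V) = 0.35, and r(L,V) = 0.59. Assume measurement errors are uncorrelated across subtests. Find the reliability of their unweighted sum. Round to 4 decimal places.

Var(A+L+V) = 15.4² + 20.2² + 3.2² + 2·[15.4·20.2·0.68 + 15.4·3.2·0.35 + 20.2·3.2·0.59] = 655.44 + 533.84 = 1189.28.
Under uncorrelated errors the observed covariances equal the true-score covariances, so only the own-variance terms attenuate.
True-score variance = [15.4²·0.96 + 20.2²·0.77 + 3.2²·0.65] + 533.84 = 548.52 + 533.84 = 1082.36.
Reliability = 1082.36 / 1189.28 = 0.9101.

0.9101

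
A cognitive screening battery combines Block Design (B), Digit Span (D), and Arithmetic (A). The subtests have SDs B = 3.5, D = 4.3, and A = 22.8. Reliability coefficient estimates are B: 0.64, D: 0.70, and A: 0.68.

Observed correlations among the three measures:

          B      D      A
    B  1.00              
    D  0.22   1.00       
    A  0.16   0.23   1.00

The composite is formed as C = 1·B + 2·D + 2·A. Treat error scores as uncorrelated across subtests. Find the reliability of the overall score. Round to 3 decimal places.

Var(C) = 3.5² + 2²·4.3² + 2²·22.8² + 2·[2·3.5·4.3·0.22 + 2·3.5·22.8·0.16 + 4·4.3·22.8·0.23] = 2165.57 + 244.71 = 2410.28.
Under uncorrelated errors the observed covariances equal the true-score covariances, so only the own-variance terms attenuate.
True-score variance = [3.5²·0.64 + 2²·4.3²·0.70 + 2²·22.8²·0.68] + 244.71 = 1473.58 + 244.71 = 1718.29.
Reliability = 1718.29 / 2410.28 = 0.713.

0.713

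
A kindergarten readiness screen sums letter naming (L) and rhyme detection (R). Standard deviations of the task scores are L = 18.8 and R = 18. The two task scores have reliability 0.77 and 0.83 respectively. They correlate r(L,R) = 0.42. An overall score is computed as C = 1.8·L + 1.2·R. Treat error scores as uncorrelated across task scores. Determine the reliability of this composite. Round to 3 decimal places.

0.846

Var(C) = 1.8²·18.8² + 1.2²·18² + 2·[2.16·18.8·18·0.42] = 1611.71 + 613.993 = 2225.7.
Because errors are independent across components, Cov(Tᵢ,Tⱼ) = Cov(Xᵢ,Xⱼ); the off-diagonal part of the true-score variance is the same as above.
True-score variance = [1.8²·18.8²·0.77 + 1.2²·18²·0.83] + 613.993 = 1269.01 + 613.993 = 1883.
Reliability = 1883 / 2225.7 = 0.846.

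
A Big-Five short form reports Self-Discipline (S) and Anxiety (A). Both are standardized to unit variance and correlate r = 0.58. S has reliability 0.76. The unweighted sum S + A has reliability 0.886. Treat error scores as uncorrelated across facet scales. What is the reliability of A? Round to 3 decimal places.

Var(S+A) = 2 + 2·0.58 = 3.160.
True-score variance = ρ_S + ρ_A + 2·0.58, so 0.886 = (0.76 + ρ_A + 1.16) / 3.160.
ρ_A = 0.886·3.160 − 0.76 − 1.16 = 0.880.

0.880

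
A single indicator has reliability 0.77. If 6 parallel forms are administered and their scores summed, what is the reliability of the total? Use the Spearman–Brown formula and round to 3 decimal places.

0.953

ρ_k = kρ / (1 + (k−1)ρ) = 6·0.77 / (1 + 5·0.77) = 4.620 / 4.850 = 0.953.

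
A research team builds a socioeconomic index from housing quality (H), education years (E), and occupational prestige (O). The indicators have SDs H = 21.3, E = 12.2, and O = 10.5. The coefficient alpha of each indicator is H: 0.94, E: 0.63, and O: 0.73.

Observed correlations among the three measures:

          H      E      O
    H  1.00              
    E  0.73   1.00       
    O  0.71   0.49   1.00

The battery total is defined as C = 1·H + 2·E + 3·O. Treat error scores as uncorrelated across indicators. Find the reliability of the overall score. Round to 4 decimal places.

0.8856

Var(C) = 21.3² + 2²·12.2² + 3²·10.5² + 2·[2·21.3·12.2·0.73 + 3·21.3·10.5·0.71 + 6·12.2·10.5·0.49] = 2041.3 + 2464.77 = 4506.07.
Under uncorrelated errors the observed covariances equal the true-score covariances, so only the own-variance terms attenuate.
True-score variance = [21.3²·0.94 + 2²·12.2²·0.63 + 3²·10.5²·0.73] + 2464.77 = 1525.89 + 2464.77 = 3990.66.
Reliability = 3990.66 / 4506.07 = 0.8856.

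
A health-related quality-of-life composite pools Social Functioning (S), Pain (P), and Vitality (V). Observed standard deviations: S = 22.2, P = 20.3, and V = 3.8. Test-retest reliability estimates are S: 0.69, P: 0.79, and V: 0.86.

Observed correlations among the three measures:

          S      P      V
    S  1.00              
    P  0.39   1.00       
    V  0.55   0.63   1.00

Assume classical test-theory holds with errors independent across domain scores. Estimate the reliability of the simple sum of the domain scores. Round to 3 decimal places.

Var(S+P+V) = 22.2² + 20.3² + 3.8² + 2·[22.2·20.3·0.39 + 22.2·3.8·0.55 + 20.3·3.8·0.63] = 919.37 + 541.507 = 1460.88.
Under uncorrelated errors the observed covariances equal the true-score covariances, so only the own-variance terms attenuate.
True-score variance = [22.2²·0.69 + 20.3²·0.79 + 3.8²·0.86] + 541.507 = 678.029 + 541.507 = 1219.54.
Reliability = 1219.54 / 1460.88 = 0.835.

0.835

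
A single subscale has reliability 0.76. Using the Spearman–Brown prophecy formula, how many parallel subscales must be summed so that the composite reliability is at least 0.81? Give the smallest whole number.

k ≥ ρ*(1−ρ₁)/(ρ₁(1−ρ*)) = 0.81·0.24 / (0.76·0.19) = 1.346.
Smallest integer k = 2.

2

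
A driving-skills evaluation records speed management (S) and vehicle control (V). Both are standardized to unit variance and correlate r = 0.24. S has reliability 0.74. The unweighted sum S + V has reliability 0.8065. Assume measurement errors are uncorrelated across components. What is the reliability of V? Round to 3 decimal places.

0.780

Var(S+V) = 2 + 2·0.24 = 2.480.
True-score variance = ρ_S + ρ_V + 2·0.24, so 0.8065 = (0.74 + ρ_V + 0.48) / 2.480.
ρ_V = 0.8065·2.480 − 0.74 − 0.48 = 0.780.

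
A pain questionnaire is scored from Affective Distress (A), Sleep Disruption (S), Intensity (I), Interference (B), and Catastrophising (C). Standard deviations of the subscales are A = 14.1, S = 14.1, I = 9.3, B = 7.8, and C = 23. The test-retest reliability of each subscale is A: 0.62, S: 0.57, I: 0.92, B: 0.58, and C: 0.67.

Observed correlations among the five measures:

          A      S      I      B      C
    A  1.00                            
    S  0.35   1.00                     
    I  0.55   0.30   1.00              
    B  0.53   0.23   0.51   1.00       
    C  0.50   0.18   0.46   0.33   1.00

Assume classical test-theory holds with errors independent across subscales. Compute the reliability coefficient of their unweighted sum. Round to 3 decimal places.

0.849

Var(A+S+I+B+C) = 14.1² + 14.1² + 9.3² + 7.8² + 23² + 2·[14.1·14.1·0.35 + 14.1·9.3·0.55 + 14.1·7.8·0.53 + 14.1·23·0.50 + 14.1·9.3·0.30 + 14.1·7.8·0.23 + 14.1·23·0.18 + 9.3·7.8·0.51 + 9.3·23·0.46 + 7.8·23·0.33] = 1073.95 + 1359.49 = 2433.44.
Because errors are independent across components, Cov(Tᵢ,Tⱼ) = Cov(Xᵢ,Xⱼ); the off-diagonal part of the true-score variance is the same as above.
True-score variance = [14.1²·0.62 + 14.1²·0.57 + 9.3²·0.92 + 7.8²·0.58 + 23²·0.67] + 1359.49 = 705.872 + 1359.49 = 2065.36.
Reliability = 2065.36 / 2433.44 = 0.849.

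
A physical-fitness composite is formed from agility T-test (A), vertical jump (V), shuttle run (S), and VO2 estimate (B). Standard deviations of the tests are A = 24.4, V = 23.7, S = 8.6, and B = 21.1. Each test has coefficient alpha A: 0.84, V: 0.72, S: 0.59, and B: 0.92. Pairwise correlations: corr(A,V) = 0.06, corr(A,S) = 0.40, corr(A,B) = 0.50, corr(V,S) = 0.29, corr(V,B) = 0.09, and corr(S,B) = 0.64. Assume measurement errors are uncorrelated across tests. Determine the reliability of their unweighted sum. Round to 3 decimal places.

0.889

Var(A+V+S+B) = 24.4² + 23.7² + 8.6² + 21.1² + 2·[24.4·23.7·0.06 + 24.4·8.6·0.40 + 24.4·21.1·0.50 + 23.7·8.6·0.29 + 23.7·21.1·0.09 + 8.6·21.1·0.64] = 1676.22 + 1192.6 = 2868.82.
Because errors are independent across components, Cov(Tᵢ,Tⱼ) = Cov(Xᵢ,Xⱼ); the off-diagonal part of the true-score variance is the same as above.
True-score variance = [24.4²·0.84 + 23.7²·0.72 + 8.6²·0.59 + 21.1²·0.92] + 1192.6 = 1357.75 + 1192.6 = 2550.35.
Reliability = 2550.35 / 2868.82 = 0.889.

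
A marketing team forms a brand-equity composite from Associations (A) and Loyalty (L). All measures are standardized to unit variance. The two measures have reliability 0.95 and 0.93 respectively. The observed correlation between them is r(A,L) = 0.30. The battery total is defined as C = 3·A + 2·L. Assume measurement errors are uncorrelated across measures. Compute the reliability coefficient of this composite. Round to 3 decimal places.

0.956

Var(C) = 3² + 2² + 2·[6·0.30] = 13 + 3.6 = 16.6.
Under uncorrelated errors the observed covariances equal the true-score covariances, so only the own-variance terms attenuate.
True-score variance = [3²·0.95 + 2²·0.93] + 3.6 = 12.27 + 3.6 = 15.87.
Reliability = 15.87 / 16.6 = 0.956.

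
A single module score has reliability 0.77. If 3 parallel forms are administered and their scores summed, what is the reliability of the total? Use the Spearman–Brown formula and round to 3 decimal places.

0.909

ρ_k = kρ / (1 + (k−1)ρ) = 3·0.77 / (1 + 2·0.77) = 2.310 / 2.540 = 0.909.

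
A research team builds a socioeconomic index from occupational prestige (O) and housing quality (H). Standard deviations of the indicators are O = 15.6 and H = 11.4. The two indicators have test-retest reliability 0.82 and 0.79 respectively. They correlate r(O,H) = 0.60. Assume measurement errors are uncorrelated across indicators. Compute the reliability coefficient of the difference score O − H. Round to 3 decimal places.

0.555

Var(O−H) = 15.6² + 11.4² − 2·15.6·11.4·0.60 = 373.32 − 213.408 = 159.912.
With uncorrelated errors the cross-covariances are all true-score covariance, so they carry over unchanged; only the diagonal terms shrink to ρᵢσᵢ².
True-score variance = [15.6²·0.82 + 11.4²·0.79] − 213.408 = 302.224 − 213.408 = 88.8156.
Reliability = 88.8156 / 159.912 = 0.555.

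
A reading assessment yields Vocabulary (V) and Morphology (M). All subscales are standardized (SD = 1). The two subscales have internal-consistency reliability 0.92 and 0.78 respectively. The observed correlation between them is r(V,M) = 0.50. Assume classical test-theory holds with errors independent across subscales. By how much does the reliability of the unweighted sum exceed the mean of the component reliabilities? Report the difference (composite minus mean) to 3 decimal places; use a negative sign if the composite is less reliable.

0.050

Var(sum) = 2 + 1 = 3; true-score variance = 1.7 + 1 = 2.7; composite reliability = 0.9000.
Mean component reliability = 0.8500.
Difference = 0.9000 − 0.8500 = 0.050.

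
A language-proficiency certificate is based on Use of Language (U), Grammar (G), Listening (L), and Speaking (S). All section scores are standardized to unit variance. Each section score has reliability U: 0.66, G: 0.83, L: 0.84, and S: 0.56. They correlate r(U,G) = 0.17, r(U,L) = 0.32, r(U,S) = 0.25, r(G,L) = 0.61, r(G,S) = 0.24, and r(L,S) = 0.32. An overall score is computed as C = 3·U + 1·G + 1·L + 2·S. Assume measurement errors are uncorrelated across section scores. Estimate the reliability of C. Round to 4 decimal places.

Var(C) = 3² + 1 + 1 + 2² + 2·[3·0.17 + 3·0.32 + 6·0.25 + 0.61 + 2·0.24 + 2·0.32] = 15 + 9.4 = 24.4.
With uncorrelated errors the cross-covariances are all true-score covariance, so they carry over unchanged; only the diagonal terms shrink to ρᵢσᵢ².
True-score variance = [3²·0.66 + 0.83 + 0.84 + 2²·0.56] + 9.4 = 9.85 + 9.4 = 19.25.
Reliability = 19.25 / 24.4 = 0.7889.

0.7889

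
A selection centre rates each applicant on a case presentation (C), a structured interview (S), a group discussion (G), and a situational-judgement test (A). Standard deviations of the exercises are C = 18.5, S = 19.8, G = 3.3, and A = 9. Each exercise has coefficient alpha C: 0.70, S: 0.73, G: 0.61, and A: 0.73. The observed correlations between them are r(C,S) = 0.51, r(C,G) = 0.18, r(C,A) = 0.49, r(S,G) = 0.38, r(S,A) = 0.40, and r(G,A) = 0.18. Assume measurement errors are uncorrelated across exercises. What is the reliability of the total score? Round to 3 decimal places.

0.852

Var(C+S+G+A) = 18.5² + 19.8² + 3.3² + 9² + 2·[18.5·19.8·0.51 + 18.5·3.3·0.18 + 18.5·9·0.49 + 19.8·3.3·0.38 + 19.8·9·0.40 + 3.3·9·0.18] = 826.18 + 761.684 = 1587.86.
With uncorrelated errors the cross-covariances are all true-score covariance, so they carry over unchanged; only the diagonal terms shrink to ρᵢσᵢ².
True-score variance = [18.5²·0.70 + 19.8²·0.73 + 3.3²·0.61 + 9²·0.73] + 761.684 = 591.537 + 761.684 = 1353.22.
Reliability = 1353.22 / 1587.86 = 0.852.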